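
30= 30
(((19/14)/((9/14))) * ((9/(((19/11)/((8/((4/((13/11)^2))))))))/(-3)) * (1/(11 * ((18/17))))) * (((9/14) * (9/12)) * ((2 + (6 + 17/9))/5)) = -255697/304920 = -0.84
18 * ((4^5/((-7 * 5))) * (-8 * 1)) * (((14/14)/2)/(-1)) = -73728/35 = -2106.51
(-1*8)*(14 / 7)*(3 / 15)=-16 / 5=-3.20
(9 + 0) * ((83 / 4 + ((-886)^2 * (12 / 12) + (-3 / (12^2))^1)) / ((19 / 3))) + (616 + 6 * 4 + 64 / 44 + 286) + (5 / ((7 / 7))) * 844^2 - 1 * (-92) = 15644066473 / 3344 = 4678249.54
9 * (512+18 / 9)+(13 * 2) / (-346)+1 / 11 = 8803308 / 1903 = 4626.02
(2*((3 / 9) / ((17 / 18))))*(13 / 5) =156 / 85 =1.84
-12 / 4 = -3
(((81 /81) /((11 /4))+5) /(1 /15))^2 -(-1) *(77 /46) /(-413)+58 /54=57402649039 /8866638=6474.00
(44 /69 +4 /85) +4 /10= 6362 /5865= 1.08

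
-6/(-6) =1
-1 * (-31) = 31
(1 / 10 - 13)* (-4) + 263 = 1573 / 5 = 314.60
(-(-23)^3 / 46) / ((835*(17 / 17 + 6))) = 0.05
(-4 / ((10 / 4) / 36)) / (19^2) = -288 / 1805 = -0.16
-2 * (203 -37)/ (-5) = 332/ 5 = 66.40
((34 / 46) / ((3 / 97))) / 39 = 1649 / 2691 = 0.61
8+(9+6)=23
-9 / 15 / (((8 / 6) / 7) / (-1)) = 63 / 20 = 3.15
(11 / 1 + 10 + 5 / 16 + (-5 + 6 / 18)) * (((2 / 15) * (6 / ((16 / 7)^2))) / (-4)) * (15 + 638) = -25565603 / 61440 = -416.11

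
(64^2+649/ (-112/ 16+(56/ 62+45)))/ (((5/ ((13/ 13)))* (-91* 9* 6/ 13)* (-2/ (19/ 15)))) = 18847601/ 13676040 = 1.38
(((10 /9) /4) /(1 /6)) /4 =5 /12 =0.42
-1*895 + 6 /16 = -7157 /8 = -894.62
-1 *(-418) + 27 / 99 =4601 / 11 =418.27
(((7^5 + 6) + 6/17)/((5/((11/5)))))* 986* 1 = 182357626/25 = 7294305.04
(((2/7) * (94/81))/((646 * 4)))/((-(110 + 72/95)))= -235/202843116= -0.00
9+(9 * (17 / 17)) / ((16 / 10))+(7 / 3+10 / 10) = 431 / 24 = 17.96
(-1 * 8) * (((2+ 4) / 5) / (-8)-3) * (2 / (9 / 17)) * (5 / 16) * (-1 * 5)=-595 / 4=-148.75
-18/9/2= -1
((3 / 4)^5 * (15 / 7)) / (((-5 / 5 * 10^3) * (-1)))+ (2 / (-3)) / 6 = -1427039 / 12902400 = -0.11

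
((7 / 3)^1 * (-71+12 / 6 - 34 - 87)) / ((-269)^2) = -1330 / 217083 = -0.01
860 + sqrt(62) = 867.87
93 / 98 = 0.95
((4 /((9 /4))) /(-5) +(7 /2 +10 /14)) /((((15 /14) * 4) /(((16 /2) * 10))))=9724 /135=72.03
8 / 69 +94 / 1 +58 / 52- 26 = 124201 / 1794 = 69.23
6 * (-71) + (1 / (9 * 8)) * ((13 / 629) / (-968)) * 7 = -18675322075 / 43838784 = -426.00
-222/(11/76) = -16872/11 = -1533.82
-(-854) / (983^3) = 854 / 949862087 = 0.00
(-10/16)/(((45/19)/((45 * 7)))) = -665/8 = -83.12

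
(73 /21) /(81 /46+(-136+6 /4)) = -1679 /64113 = -0.03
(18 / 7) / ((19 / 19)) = 2.57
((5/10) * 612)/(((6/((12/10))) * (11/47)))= 14382/55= 261.49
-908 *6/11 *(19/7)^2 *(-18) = 35401104/539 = 65679.23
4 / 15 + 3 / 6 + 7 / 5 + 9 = 67 / 6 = 11.17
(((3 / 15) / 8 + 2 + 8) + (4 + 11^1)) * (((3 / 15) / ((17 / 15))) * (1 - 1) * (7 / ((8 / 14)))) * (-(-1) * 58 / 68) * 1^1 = 0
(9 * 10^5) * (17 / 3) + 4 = 5100004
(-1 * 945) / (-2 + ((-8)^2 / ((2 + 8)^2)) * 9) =-23625 / 94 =-251.33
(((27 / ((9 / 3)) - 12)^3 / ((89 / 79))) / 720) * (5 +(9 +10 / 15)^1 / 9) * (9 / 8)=-3239 / 14240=-0.23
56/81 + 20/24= 247/162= 1.52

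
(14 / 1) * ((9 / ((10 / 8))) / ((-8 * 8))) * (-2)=63 / 20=3.15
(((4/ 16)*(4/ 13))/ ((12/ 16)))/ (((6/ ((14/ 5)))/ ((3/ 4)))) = 7/ 195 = 0.04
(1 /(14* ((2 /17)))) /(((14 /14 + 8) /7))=17 /36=0.47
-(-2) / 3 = 2 / 3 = 0.67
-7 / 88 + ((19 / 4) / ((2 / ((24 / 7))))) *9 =45095 / 616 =73.21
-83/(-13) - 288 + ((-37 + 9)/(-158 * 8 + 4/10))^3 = -8877797558063/31524548679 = -281.62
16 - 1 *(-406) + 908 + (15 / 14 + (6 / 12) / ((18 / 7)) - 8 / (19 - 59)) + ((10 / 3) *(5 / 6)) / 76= 7969042 / 5985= 1331.50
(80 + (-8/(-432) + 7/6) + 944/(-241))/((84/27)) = 125696/5061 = 24.84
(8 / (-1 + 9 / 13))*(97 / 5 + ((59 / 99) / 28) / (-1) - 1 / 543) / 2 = -631929857 / 2508660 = -251.90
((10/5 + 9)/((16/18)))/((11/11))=99/8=12.38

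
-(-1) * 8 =8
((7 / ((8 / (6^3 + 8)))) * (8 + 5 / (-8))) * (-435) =-1257585 / 2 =-628792.50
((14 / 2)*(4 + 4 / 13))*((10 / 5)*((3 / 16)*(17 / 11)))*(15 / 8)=37485 / 1144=32.77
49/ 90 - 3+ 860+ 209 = 95989/ 90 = 1066.54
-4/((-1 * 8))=1/2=0.50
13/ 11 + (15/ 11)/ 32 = 431/ 352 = 1.22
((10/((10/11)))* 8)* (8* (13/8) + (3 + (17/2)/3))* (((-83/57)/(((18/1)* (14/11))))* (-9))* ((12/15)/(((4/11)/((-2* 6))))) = -49933796/1995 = -25029.47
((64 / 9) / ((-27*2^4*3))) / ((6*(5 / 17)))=-34 / 10935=-0.00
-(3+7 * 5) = -38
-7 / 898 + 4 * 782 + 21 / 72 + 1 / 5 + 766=209834791 / 53880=3894.48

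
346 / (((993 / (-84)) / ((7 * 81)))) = -5493096 / 331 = -16595.46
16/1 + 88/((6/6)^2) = 104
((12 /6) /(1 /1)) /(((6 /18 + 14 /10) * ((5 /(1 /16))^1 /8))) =3 /26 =0.12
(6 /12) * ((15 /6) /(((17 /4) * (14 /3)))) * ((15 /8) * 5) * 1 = 1125 /1904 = 0.59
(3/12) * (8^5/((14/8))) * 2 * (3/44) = 49152/77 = 638.34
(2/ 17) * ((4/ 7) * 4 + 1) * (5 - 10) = -230/ 119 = -1.93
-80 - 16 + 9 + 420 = 333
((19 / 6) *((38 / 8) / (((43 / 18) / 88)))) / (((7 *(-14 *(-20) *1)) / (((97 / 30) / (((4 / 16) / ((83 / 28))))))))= 31970521 / 2949800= 10.84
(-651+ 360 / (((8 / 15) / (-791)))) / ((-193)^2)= -534576 / 37249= -14.35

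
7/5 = 1.40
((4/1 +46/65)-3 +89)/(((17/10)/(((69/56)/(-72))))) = -16951/18564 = -0.91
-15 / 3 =-5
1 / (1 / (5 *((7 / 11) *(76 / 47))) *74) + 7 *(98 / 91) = 1891932 / 248677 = 7.61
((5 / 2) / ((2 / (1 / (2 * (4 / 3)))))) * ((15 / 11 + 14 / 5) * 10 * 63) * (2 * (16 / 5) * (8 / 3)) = 230832 / 11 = 20984.73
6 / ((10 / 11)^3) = 3993 / 500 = 7.99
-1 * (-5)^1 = 5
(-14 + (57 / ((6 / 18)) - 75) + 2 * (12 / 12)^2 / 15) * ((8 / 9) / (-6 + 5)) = -9856 / 135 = -73.01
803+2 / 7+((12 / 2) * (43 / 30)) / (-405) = 11386274 / 14175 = 803.26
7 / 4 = 1.75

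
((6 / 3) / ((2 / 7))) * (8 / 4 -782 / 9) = -5348 / 9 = -594.22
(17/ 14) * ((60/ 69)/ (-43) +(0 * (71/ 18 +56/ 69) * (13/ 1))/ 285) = -170/ 6923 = -0.02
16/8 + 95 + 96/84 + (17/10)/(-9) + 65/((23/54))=3630653/14490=250.56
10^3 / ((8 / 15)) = 1875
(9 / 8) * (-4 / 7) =-9 / 14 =-0.64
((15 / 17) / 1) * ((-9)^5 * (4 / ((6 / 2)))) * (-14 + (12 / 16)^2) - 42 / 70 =317388171 / 340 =933494.62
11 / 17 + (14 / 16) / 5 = 559 / 680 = 0.82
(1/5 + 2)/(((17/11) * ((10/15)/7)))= 2541/170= 14.95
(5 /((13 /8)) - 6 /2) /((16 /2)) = 1 /104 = 0.01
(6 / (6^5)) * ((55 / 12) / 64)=55 / 995328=0.00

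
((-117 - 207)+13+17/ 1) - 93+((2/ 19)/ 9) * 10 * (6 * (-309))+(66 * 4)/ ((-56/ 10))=-86581/ 133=-650.98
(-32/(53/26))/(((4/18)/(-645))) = 2414880/53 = 45563.77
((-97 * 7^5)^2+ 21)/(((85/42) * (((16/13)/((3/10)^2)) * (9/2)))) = 362791012838163/17000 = 21340647814.01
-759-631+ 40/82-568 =-80258/41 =-1957.51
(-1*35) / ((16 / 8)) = -35 / 2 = -17.50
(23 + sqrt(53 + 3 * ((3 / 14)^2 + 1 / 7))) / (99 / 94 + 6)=47 * sqrt(10499) / 4641 + 2162 / 663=4.30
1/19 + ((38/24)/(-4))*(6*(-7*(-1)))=-2519/152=-16.57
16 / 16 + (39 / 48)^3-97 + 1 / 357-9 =-104.46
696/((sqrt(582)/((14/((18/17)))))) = 13804*sqrt(582)/873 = 381.46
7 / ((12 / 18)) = 21 / 2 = 10.50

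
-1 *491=-491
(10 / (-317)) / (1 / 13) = -130 / 317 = -0.41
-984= -984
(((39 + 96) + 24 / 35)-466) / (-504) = 11561 / 17640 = 0.66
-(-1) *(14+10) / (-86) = -12 / 43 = -0.28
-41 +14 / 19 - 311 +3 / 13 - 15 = -90410 / 247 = -366.03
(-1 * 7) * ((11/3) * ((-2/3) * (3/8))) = 77/12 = 6.42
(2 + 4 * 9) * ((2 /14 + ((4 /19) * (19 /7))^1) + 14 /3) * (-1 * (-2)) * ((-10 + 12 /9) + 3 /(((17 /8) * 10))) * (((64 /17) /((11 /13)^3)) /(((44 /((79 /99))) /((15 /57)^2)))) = -13644106785920 /501415700247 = -27.21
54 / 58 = 27 / 29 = 0.93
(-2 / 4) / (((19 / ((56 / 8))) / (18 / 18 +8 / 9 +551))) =-17416 / 171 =-101.85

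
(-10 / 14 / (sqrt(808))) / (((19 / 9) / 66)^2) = -441045 * sqrt(202) / 255227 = -24.56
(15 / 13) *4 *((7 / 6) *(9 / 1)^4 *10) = 4592700 / 13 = 353284.62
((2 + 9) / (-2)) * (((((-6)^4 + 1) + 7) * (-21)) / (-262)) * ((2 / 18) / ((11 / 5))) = -11410 / 393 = -29.03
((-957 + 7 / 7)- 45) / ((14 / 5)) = -715 / 2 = -357.50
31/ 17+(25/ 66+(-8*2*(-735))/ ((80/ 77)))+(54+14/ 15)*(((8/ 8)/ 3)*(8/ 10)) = 953911879/ 84150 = 11335.85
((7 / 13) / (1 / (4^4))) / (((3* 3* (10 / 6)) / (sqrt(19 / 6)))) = 896* sqrt(114) / 585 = 16.35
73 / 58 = 1.26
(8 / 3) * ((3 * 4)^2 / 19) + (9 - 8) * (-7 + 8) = 403 / 19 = 21.21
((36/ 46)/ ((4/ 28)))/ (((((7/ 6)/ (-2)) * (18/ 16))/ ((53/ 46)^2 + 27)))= -2877168/ 12167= -236.47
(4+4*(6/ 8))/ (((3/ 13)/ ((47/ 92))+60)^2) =2613247/ 1364268096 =0.00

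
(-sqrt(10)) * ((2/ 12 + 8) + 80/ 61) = -3469 * sqrt(10)/ 366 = -29.97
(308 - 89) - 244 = -25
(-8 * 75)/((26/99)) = -29700/13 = -2284.62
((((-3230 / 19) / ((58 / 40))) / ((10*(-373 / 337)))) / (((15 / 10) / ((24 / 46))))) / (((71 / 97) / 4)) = 355656320 / 17664161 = 20.13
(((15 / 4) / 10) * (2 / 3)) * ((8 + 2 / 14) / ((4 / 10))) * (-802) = -114285 / 28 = -4081.61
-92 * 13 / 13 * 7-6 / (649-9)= -206083 / 320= -644.01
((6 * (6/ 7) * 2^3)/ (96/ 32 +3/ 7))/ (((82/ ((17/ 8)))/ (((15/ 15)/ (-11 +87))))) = 51/ 12464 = 0.00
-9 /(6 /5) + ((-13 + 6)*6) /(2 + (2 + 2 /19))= -461 /26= -17.73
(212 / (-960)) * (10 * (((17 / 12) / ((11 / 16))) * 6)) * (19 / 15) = -17119 / 495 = -34.58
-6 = -6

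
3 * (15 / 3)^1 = 15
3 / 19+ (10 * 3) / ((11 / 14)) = 8013 / 209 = 38.34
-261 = -261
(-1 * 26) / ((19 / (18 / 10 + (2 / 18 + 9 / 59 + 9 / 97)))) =-14439308 / 4893165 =-2.95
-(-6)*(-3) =-18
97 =97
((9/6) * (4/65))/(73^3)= 6/25286105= 0.00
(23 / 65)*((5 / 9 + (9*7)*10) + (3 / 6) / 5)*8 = 5221828 / 2925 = 1785.24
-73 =-73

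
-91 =-91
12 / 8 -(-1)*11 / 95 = 1.62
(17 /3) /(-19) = -17 /57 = -0.30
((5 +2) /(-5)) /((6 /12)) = -14 /5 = -2.80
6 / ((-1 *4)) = -3 / 2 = -1.50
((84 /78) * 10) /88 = 35 /286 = 0.12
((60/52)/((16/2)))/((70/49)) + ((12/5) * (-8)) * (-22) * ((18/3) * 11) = 28993641/1040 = 27878.50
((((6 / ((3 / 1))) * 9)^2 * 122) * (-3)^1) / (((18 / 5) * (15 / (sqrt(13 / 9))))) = -732 * sqrt(13) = -2639.26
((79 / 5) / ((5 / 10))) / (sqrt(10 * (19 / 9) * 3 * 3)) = 79 * sqrt(190) / 475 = 2.29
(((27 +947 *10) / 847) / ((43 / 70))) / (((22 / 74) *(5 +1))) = 1756945 / 171699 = 10.23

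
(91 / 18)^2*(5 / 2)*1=41405 / 648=63.90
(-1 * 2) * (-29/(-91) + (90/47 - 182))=1537722/4277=359.53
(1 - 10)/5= -1.80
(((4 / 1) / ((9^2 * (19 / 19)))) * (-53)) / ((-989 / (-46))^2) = -848 / 149769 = -0.01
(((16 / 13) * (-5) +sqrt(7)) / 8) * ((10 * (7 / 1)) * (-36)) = 25200 / 13 - 315 * sqrt(7) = 1105.05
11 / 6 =1.83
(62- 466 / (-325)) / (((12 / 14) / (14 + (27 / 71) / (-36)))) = 23889649 / 23075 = 1035.30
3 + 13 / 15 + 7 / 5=79 / 15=5.27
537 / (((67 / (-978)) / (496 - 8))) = -256290768 / 67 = -3825235.34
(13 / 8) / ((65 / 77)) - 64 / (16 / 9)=-1363 / 40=-34.08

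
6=6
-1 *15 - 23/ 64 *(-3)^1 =-13.92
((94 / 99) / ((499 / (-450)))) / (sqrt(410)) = -470* sqrt(410) / 225049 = -0.04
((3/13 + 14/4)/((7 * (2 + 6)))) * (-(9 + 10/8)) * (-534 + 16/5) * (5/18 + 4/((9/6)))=279706387/262080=1067.26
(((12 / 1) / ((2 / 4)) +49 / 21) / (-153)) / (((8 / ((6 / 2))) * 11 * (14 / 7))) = -79 / 26928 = -0.00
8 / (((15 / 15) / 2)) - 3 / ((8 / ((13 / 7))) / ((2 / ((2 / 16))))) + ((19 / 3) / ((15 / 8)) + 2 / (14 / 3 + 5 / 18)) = 242206 / 28035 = 8.64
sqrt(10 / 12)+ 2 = sqrt(30) / 6+ 2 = 2.91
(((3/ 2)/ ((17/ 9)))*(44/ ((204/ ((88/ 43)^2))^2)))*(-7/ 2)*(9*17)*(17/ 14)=-556592256/ 58119617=-9.58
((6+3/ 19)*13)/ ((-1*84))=-507/ 532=-0.95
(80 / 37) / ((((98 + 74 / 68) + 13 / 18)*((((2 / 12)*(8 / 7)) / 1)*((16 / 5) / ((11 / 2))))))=883575 / 4520216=0.20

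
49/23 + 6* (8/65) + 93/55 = 74986/16445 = 4.56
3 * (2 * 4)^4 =12288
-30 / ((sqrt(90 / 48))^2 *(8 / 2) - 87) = 20 / 53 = 0.38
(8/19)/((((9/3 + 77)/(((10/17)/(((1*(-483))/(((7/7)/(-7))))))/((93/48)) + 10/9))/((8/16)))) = 593977/203123718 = 0.00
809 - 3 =806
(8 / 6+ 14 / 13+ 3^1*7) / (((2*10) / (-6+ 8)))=913 / 390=2.34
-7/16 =-0.44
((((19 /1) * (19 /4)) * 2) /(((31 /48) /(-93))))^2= 675584064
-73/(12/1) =-73/12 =-6.08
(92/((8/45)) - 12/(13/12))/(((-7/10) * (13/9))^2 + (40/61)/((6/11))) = 3252907350/14288833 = 227.65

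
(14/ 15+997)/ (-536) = -14969/ 8040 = -1.86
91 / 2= 45.50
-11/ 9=-1.22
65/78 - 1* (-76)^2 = -34651/6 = -5775.17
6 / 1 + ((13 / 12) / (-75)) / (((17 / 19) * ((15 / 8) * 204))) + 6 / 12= 19019689 / 2926125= 6.50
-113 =-113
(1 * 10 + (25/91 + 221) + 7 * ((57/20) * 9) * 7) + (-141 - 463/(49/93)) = 468.37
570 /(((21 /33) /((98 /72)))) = 7315 /6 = 1219.17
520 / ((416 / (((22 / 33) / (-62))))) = -5 / 372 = -0.01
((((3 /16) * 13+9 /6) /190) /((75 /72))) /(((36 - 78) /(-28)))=63 /4750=0.01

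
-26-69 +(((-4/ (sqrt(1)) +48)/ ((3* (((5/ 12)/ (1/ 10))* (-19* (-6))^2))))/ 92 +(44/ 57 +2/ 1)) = -344596339/ 3736350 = -92.23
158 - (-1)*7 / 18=2851 / 18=158.39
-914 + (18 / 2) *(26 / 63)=-6372 / 7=-910.29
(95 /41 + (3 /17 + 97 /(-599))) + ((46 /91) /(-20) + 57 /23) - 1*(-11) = 137931108503 /8738337790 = 15.78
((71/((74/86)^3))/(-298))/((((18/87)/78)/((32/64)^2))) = -2128163869/60378376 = -35.25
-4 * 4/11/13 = -0.11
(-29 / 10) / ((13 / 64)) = -928 / 65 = -14.28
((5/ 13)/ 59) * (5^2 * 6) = 0.98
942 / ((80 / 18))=211.95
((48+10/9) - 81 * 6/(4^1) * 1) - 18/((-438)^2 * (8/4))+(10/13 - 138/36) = -188177765/2493972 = -75.45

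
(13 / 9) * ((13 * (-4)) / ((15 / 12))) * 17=-45968 / 45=-1021.51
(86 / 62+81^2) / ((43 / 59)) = 12002606 / 1333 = 9004.21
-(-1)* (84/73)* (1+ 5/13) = 1512/949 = 1.59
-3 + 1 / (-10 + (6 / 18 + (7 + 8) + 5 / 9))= -2.83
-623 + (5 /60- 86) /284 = -2124215 /3408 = -623.30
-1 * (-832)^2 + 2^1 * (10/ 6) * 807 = -689534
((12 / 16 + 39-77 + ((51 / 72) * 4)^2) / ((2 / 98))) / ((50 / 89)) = -1146943 / 450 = -2548.76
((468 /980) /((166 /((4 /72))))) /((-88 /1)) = -13 /7157920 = -0.00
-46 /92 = -1 /2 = -0.50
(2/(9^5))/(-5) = -2/295245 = -0.00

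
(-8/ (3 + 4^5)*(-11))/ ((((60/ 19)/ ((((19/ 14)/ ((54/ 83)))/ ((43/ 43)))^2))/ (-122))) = -31705857821/ 2201128020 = -14.40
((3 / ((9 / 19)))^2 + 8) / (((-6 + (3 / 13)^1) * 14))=-5629 / 9450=-0.60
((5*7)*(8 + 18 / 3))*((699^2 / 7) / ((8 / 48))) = 205212420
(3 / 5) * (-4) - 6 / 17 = -234 / 85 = -2.75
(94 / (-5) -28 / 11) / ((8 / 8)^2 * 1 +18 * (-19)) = 1174 / 18755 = 0.06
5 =5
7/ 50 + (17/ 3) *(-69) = -19543/ 50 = -390.86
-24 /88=-3 /11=-0.27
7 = 7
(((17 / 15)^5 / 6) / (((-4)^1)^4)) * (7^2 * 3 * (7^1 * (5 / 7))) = 0.89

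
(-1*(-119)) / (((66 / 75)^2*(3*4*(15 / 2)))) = 14875 / 8712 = 1.71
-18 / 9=-2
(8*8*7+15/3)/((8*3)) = 18.88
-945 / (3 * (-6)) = 105 / 2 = 52.50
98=98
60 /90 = 2 /3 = 0.67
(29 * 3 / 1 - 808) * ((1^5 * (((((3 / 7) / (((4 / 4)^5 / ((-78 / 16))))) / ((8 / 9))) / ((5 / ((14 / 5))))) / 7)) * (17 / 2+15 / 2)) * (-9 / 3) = -325377 / 50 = -6507.54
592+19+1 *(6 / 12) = 1223 / 2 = 611.50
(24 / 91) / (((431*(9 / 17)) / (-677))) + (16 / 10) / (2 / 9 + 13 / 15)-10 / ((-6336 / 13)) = 615271219 / 869764896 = 0.71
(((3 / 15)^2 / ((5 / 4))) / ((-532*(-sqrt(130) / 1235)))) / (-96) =-sqrt(130) / 168000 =-0.00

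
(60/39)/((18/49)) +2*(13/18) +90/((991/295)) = 3759419/115947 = 32.42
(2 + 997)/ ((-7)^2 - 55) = -333/ 2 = -166.50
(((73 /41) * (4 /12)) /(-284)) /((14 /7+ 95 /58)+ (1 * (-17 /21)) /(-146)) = -1081787 /1886071832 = -0.00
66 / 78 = 11 / 13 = 0.85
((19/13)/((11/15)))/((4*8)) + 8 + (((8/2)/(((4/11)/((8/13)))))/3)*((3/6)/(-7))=58405/7392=7.90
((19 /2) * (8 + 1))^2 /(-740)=-29241 /2960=-9.88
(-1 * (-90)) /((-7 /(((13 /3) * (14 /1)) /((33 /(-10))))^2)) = -4732000 /1089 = -4345.27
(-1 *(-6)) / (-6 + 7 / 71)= -426 / 419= -1.02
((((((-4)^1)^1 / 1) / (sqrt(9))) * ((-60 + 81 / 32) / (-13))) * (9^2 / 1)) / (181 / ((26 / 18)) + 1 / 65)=-248265 / 65168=-3.81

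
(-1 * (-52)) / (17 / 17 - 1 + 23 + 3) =2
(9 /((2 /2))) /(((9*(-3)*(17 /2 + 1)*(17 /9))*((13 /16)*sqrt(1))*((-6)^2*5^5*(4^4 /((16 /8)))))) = -1 /629850000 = -0.00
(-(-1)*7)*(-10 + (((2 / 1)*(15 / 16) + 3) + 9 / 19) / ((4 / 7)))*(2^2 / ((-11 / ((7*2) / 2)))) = 19061 / 1672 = 11.40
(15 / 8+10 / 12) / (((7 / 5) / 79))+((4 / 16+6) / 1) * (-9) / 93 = 792775 / 5208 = 152.22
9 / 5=1.80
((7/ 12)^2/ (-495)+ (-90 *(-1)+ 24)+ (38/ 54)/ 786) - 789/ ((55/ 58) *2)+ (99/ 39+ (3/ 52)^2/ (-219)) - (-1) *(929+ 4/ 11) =2418733102997/ 3839965272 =629.88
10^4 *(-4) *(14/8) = -70000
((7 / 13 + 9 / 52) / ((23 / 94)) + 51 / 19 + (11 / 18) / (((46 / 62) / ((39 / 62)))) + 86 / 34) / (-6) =-10012831 / 6953544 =-1.44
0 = 0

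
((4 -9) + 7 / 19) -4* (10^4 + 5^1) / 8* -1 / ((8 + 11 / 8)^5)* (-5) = -4.98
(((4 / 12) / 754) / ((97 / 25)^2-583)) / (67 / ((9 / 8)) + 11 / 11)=-125 / 9724411892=-0.00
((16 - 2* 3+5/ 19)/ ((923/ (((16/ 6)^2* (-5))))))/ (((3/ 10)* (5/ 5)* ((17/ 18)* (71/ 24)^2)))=-18432000/ 115605253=-0.16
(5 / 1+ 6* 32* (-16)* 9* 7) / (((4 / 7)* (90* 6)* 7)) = -193531 / 2160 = -89.60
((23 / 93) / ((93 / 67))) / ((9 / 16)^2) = 0.56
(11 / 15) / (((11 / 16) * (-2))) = -8 / 15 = -0.53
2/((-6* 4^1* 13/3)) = -1/52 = -0.02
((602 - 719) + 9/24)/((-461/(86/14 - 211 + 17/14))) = -2659983/51632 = -51.52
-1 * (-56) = 56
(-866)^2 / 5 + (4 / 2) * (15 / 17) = 12749402 / 85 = 149992.96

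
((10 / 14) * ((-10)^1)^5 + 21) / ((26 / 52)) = -999706 / 7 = -142815.14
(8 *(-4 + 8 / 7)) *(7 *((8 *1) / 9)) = -1280 / 9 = -142.22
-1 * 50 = -50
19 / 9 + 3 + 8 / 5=302 / 45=6.71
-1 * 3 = -3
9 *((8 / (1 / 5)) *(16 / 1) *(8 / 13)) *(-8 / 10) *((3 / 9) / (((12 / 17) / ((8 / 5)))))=-139264 / 65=-2142.52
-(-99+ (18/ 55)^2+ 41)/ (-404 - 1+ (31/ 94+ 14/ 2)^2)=-1547413336/ 9389173475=-0.16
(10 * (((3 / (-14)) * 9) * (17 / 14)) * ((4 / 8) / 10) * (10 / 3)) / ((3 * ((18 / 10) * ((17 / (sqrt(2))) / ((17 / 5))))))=-85 * sqrt(2) / 588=-0.20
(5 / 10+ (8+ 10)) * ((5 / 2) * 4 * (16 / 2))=1480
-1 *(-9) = 9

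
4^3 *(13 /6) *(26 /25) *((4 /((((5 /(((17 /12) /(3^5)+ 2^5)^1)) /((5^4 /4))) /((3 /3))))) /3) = 1261808080 /6561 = 192319.48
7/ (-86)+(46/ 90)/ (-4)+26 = 25.79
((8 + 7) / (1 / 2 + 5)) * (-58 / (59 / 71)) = -123540 / 649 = -190.35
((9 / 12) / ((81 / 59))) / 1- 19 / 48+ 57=24689 / 432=57.15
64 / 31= 2.06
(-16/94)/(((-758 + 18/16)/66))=0.01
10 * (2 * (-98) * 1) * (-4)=7840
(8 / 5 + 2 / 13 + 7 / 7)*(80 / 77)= 2864 / 1001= 2.86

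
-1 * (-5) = 5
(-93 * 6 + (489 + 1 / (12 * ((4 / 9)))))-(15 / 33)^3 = -1467431 / 21296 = -68.91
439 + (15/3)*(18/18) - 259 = 185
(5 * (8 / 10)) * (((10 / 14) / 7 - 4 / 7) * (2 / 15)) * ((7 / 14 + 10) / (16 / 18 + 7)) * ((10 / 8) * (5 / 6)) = -345 / 994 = -0.35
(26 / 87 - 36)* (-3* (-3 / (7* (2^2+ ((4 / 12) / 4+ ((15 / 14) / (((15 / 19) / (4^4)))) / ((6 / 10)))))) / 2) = -55908 / 1420507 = -0.04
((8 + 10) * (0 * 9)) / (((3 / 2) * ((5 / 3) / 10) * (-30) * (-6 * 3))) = 0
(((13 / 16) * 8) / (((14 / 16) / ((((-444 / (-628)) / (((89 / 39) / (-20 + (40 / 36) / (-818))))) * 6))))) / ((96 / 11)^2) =-3.63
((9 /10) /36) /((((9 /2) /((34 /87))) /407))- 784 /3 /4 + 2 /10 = -100615 /1566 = -64.25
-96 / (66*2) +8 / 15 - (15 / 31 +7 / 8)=-63541 / 40920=-1.55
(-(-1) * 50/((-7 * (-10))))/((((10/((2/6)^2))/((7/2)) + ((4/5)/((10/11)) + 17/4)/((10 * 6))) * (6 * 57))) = 5000/61764687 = 0.00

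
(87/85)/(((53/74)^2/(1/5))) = 476412/1193825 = 0.40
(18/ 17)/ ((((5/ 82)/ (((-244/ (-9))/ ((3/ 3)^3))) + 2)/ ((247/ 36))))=3.63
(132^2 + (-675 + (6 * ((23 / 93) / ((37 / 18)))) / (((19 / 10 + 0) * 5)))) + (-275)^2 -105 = 2010819973 / 21793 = 92269.08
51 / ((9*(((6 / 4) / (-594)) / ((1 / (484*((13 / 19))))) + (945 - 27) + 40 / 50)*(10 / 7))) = 0.00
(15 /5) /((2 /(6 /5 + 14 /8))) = 4.42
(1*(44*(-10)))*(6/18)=-440/3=-146.67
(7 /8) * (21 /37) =0.50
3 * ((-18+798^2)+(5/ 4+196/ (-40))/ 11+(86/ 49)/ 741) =5086631200643/ 2662660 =1910357.01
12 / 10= 6 / 5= 1.20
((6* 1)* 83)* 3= 1494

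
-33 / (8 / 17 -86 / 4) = 102 / 65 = 1.57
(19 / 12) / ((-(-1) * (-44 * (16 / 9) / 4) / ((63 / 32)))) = -3591 / 22528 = -0.16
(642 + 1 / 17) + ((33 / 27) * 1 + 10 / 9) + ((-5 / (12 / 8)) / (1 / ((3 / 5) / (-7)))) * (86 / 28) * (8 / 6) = 1613260 / 2499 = 645.56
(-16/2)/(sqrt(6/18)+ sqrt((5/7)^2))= -420/13+ 196* sqrt(3)/13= -6.19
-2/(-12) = 1/6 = 0.17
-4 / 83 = -0.05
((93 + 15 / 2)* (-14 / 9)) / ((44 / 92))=-10787 / 33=-326.88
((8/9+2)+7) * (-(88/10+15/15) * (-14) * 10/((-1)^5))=-122108/9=-13567.56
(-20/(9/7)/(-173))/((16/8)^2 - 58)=-70/42039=-0.00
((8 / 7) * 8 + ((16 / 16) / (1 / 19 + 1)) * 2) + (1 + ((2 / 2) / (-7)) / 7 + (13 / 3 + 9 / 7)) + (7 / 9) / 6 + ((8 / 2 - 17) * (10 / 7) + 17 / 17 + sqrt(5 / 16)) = 1321 / 6615 + sqrt(5) / 4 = 0.76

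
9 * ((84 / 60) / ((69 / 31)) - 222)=-229119 / 115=-1992.34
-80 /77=-1.04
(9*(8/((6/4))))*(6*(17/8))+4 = 616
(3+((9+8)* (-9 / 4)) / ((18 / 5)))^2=3721 / 64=58.14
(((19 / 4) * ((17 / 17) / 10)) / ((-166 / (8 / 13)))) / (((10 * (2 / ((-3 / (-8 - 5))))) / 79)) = -4503 / 2805400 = -0.00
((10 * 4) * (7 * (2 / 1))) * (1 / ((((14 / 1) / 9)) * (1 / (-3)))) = -1080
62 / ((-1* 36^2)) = -31 / 648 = -0.05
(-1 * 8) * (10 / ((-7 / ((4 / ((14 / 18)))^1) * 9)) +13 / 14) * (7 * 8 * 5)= -1760 / 7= -251.43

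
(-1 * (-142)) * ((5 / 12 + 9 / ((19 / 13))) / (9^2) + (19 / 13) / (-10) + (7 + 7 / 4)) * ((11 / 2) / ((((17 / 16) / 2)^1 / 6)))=130279097344 / 1700595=76607.95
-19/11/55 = -19/605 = -0.03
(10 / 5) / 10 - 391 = -1954 / 5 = -390.80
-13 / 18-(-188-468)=11795 / 18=655.28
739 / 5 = 147.80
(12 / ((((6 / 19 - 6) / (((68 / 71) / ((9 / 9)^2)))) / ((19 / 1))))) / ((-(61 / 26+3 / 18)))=159562 / 10437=15.29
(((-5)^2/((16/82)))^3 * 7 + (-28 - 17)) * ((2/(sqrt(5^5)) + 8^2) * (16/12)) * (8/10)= 1507642267 * sqrt(5)/6000 + 3015284534/3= 1005656709.77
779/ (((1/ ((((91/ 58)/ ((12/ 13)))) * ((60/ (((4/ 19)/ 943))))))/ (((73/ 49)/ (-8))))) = -860958702955/ 12992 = -66268373.07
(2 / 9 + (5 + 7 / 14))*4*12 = 824 / 3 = 274.67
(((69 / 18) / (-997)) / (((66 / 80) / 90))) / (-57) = 4600 / 625119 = 0.01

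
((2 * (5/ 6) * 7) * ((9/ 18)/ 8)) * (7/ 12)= 0.43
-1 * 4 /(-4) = 1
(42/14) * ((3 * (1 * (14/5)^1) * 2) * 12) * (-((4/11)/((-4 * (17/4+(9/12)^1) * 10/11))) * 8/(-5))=-19.35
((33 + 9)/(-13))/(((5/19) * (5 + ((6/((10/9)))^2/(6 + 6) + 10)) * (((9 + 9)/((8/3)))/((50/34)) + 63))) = -76000/7292961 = -0.01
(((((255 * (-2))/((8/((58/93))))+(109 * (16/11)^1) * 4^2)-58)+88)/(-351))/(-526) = 1723393/125914932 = 0.01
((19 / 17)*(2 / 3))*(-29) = -21.61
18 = 18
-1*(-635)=635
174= 174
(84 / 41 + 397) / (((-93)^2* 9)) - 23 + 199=561717017 / 3191481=176.01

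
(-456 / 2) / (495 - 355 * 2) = 228 / 215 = 1.06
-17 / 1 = -17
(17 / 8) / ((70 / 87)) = 2.64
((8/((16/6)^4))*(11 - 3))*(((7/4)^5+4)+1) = 27.10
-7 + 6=-1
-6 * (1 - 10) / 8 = 27 / 4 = 6.75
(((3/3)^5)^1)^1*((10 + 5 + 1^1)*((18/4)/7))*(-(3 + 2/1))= -360/7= -51.43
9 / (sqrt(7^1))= 9 * sqrt(7) / 7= 3.40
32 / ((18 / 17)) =30.22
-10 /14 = -5 /7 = -0.71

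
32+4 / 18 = 32.22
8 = 8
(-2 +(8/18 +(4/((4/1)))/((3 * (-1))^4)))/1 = -125/81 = -1.54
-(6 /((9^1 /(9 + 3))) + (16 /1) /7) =-72 /7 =-10.29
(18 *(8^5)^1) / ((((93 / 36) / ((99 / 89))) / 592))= 414820859904 / 2759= 150351888.33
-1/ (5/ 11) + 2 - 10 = -51/ 5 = -10.20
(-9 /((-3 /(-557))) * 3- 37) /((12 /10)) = -12625 /3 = -4208.33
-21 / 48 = -7 / 16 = -0.44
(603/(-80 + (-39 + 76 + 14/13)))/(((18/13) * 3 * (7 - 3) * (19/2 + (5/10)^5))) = -0.09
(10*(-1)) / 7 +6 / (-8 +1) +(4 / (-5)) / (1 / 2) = -136 / 35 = -3.89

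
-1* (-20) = 20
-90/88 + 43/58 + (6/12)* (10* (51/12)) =20.97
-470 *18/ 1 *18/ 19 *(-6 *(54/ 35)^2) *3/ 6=266429088/ 4655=57235.04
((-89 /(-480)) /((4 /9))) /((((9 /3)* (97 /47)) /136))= 71111 /7760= 9.16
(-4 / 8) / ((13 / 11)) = -0.42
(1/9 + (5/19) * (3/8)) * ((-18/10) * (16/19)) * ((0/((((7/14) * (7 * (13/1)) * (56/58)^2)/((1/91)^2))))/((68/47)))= 0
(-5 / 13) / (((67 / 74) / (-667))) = 246790 / 871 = 283.34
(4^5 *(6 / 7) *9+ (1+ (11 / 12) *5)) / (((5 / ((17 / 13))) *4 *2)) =11288357 / 43680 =258.43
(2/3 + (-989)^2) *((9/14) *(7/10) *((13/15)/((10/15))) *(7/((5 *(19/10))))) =160216329/380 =421621.92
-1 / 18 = -0.06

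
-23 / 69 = -1 / 3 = -0.33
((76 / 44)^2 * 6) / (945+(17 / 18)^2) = 701784 / 37082749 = 0.02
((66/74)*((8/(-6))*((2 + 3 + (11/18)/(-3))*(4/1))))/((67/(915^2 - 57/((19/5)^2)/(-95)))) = -62059585280/217683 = -285091.56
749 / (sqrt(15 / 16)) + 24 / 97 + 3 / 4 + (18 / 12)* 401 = 1376.06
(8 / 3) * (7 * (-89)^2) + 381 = 444719 / 3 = 148239.67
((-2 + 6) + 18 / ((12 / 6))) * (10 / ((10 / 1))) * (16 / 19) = 208 / 19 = 10.95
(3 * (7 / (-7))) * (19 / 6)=-19 / 2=-9.50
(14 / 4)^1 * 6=21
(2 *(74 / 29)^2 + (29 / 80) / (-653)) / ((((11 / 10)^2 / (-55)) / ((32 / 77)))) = -114421618200 / 465149531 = -245.99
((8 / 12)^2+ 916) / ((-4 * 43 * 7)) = -2062 / 2709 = -0.76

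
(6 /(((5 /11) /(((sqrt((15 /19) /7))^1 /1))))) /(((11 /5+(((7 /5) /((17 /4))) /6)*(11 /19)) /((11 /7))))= 3366*sqrt(1995) /48167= 3.12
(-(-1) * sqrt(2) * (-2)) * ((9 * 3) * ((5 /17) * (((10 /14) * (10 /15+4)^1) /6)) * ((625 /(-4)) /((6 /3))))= 46875 * sqrt(2) /68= 974.87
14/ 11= 1.27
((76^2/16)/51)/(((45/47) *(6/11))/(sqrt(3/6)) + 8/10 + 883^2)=0.00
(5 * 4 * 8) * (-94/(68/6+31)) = -355.28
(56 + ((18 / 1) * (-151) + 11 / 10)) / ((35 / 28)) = -53218 / 25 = -2128.72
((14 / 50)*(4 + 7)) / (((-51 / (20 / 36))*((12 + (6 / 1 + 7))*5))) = -77 / 286875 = -0.00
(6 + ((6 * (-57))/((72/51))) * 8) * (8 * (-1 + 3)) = -30912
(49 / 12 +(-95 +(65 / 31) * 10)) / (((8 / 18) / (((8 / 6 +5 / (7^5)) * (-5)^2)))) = -5247.34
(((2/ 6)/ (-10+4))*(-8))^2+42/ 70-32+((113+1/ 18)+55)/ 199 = -4893401/ 161190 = -30.36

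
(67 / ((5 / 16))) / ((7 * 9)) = 1072 / 315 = 3.40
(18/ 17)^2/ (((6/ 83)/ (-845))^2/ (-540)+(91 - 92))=-5976485643375/ 5330877626416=-1.12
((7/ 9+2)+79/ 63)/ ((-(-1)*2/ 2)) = 254/ 63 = 4.03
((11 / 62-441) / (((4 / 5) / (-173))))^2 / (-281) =-558911774929225 / 17282624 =-32339520.60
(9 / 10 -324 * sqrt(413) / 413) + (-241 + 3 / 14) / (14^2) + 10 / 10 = 9213 / 13720 -324 * sqrt(413) / 413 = -15.27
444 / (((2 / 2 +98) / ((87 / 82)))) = 2146 / 451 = 4.76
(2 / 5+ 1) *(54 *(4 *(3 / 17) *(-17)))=-4536 / 5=-907.20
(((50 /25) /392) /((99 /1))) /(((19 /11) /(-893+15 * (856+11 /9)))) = 1282 /3591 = 0.36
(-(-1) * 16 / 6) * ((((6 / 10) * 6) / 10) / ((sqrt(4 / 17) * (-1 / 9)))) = -108 * sqrt(17) / 25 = -17.81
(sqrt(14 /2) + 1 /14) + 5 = sqrt(7) + 71 /14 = 7.72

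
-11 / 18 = -0.61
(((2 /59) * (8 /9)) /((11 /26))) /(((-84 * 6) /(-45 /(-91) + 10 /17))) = -6700 /43789977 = -0.00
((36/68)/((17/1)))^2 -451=-37667890/83521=-451.00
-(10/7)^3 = -2.92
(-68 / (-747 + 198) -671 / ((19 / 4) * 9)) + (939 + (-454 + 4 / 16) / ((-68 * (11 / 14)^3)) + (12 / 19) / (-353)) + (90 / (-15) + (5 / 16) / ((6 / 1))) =6839592704545 / 7344647904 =931.23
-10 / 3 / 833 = -10 / 2499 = -0.00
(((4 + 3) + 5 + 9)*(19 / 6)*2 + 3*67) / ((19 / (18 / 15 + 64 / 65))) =38.40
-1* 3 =-3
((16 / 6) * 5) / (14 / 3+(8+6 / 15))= 50 / 49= 1.02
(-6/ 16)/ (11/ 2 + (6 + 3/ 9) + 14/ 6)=-9/ 340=-0.03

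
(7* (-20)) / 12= -35 / 3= -11.67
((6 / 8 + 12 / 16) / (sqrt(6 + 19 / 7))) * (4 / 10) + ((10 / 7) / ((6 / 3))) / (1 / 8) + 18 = 3 * sqrt(427) / 305 + 166 / 7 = 23.92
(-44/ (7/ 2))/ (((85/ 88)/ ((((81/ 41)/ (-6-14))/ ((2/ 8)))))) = 627264/ 121975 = 5.14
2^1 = 2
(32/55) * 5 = 32/11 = 2.91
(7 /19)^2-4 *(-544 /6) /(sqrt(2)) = 49 /361 + 544 *sqrt(2) /3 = 256.58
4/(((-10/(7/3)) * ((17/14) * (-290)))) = 98/36975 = 0.00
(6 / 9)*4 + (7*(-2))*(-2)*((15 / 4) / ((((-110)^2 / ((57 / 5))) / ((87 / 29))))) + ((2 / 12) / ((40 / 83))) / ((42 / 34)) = 3.24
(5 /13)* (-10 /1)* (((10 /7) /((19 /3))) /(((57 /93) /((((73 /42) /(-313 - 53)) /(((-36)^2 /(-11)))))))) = -3111625 /54538441776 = -0.00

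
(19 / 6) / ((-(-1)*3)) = 19 / 18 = 1.06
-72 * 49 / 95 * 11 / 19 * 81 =-3143448 / 1805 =-1741.52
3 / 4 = 0.75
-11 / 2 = -5.50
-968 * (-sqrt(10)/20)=242 * sqrt(10)/5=153.05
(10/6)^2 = 25/9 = 2.78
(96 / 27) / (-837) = -32 / 7533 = -0.00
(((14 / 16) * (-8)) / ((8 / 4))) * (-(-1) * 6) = -21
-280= -280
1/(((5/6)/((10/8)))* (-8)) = -3/16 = -0.19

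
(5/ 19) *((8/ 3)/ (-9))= -40/ 513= -0.08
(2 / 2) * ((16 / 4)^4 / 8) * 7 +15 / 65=2915 / 13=224.23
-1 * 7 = -7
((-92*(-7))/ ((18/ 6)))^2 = 414736/ 9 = 46081.78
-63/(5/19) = -1197/5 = -239.40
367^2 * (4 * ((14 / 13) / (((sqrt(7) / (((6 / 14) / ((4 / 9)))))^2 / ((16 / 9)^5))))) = 70615826432 / 51597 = 1368603.34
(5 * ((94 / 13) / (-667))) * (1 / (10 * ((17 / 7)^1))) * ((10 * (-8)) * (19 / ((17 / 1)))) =0.20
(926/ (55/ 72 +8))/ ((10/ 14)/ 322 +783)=150278688/ 1113643697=0.13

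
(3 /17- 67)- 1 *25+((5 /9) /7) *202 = -81173 /1071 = -75.79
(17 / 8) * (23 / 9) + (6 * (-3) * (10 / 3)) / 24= 211 / 72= 2.93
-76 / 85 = -0.89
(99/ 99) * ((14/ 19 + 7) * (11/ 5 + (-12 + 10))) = 147/ 95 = 1.55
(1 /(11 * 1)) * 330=30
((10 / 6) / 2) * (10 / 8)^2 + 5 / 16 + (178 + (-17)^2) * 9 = 403643 / 96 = 4204.61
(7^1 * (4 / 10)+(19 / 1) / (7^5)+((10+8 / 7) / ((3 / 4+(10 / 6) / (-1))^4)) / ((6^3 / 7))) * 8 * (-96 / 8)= -391261727328 / 1230356435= -318.01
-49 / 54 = -0.91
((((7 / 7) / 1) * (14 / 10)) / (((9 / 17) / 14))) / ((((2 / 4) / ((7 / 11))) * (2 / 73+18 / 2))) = 1702652 / 326205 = 5.22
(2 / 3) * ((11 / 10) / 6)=11 / 90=0.12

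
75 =75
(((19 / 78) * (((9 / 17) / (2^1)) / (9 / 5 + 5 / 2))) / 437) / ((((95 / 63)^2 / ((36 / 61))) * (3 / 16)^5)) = 924844032 / 24065539745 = 0.04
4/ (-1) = -4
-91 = -91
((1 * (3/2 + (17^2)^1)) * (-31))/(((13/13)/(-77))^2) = -106787219/2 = -53393609.50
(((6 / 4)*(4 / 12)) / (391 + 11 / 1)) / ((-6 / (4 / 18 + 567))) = -5105 / 43416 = -0.12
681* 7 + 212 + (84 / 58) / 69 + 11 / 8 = 26575393 / 5336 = 4980.40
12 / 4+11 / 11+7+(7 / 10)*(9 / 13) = 1493 / 130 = 11.48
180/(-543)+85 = 15325/181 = 84.67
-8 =-8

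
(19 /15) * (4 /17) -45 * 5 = -57299 /255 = -224.70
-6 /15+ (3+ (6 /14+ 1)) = 4.03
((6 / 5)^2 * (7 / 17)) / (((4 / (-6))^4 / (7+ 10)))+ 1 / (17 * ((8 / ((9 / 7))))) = 1214739 / 23800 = 51.04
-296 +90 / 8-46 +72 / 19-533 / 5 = -164753 / 380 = -433.56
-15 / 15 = -1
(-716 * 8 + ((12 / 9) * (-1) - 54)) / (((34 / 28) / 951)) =-76999300 / 17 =-4529370.59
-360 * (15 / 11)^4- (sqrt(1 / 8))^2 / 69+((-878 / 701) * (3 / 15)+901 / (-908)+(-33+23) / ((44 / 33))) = -8060476662991817 / 6430188403320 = -1253.54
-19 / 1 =-19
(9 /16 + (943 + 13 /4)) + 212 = 18541 /16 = 1158.81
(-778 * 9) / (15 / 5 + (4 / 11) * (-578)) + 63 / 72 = 632129 / 18232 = 34.67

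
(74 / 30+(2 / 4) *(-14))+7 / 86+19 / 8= -10717 / 5160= -2.08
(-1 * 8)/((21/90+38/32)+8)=-1920/2261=-0.85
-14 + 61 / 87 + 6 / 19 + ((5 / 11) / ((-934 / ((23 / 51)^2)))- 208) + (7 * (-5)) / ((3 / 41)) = -699.32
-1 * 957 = -957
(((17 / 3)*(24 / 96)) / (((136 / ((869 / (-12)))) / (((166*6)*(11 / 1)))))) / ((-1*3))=793397 / 288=2754.85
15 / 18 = 5 / 6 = 0.83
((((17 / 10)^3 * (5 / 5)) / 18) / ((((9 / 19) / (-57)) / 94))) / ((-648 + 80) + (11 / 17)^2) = 24090713719 / 4428837000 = 5.44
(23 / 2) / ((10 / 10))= 11.50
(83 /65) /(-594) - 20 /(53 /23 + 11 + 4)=-8896817 /7683390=-1.16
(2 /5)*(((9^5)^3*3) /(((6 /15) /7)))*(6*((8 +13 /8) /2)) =998777881791142299 /8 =124847235223892787.38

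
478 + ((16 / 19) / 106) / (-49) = 23585946 / 49343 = 478.00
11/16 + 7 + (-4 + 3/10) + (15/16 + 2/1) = 277/40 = 6.92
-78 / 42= -13 / 7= -1.86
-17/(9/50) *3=-850/3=-283.33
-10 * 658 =-6580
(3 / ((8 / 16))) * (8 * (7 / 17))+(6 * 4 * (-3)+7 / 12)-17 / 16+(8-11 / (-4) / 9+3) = -101369 / 2448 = -41.41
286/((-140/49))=-100.10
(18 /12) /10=3 /20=0.15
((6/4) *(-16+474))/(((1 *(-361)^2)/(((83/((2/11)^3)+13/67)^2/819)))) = 4182041450614575/3407103883456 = 1227.45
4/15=0.27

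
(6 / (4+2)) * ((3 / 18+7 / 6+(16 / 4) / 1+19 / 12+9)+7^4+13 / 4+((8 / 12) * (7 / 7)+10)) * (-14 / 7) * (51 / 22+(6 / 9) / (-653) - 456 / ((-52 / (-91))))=500153764315 / 129294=3868344.74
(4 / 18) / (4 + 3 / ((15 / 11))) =10 / 279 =0.04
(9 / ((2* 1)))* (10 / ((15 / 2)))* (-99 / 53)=-594 / 53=-11.21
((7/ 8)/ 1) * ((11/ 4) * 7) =539/ 32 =16.84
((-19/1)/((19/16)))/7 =-16/7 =-2.29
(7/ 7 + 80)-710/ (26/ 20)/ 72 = 17179/ 234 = 73.41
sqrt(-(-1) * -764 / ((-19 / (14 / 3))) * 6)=4 * sqrt(25403) / 19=33.55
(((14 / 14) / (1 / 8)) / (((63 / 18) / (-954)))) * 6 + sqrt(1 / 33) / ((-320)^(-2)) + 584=-87496 / 7 + 102400 * sqrt(33) / 33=5326.12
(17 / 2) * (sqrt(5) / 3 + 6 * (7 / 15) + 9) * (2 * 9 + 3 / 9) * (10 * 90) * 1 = 46750 * sqrt(5) + 1654950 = 1759486.18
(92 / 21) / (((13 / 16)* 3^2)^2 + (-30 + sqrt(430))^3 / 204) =1404010957824 / 34708888641553 + 80204922880* sqrt(430) / 34708888641553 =0.09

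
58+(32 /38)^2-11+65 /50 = 176923 /3610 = 49.01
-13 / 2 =-6.50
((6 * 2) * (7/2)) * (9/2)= 189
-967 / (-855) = 967 / 855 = 1.13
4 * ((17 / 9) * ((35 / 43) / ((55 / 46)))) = 21896 / 4257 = 5.14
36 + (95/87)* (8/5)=3284/87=37.75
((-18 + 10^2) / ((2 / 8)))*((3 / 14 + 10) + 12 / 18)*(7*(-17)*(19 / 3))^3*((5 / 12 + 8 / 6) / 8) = -334215615850.61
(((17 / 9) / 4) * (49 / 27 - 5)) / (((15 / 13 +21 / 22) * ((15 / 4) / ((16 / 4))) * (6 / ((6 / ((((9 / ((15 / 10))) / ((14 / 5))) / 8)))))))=-93661568 / 32969025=-2.84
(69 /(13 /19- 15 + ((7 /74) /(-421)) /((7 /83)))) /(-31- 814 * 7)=13614298 /16185312995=0.00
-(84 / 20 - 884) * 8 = 7038.40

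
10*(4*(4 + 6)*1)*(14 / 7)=800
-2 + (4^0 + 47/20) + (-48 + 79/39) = -34807/780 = -44.62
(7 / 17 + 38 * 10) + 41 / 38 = 246443 / 646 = 381.49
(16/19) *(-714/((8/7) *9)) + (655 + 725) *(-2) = -160652/57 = -2818.46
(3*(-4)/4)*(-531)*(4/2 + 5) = 11151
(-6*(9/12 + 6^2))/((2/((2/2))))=-110.25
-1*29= -29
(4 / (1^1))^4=256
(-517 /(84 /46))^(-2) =1764 /141395881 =0.00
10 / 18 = 5 / 9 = 0.56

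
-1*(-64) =64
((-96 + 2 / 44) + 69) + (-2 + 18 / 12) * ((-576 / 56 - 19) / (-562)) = -26.98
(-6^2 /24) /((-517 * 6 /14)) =7 /1034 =0.01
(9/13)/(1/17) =11.77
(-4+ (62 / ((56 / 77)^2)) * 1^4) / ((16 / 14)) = 25361 / 256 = 99.07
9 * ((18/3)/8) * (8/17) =3.18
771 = 771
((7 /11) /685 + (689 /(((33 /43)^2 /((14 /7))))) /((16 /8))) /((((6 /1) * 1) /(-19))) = -8290307791 /2237895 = -3704.51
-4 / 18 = -2 / 9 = -0.22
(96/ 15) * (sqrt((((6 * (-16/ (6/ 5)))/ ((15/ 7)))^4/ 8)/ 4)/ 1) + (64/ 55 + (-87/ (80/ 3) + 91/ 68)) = -11379/ 14960 + 50176 * sqrt(2)/ 45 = 1576.12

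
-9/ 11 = -0.82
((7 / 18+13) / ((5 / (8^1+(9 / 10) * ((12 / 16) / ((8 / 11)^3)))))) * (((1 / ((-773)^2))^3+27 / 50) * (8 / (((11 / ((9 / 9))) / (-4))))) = -277334090583200197493693621 / 6758683919104135043520000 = -41.03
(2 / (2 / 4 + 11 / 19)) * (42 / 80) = 399 / 410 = 0.97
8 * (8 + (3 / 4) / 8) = 259 / 4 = 64.75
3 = 3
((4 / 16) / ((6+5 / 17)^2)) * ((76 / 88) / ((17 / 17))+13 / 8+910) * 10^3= 2900801375 / 503756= 5758.35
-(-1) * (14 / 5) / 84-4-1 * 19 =-689 / 30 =-22.97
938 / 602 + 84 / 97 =10111 / 4171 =2.42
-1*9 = -9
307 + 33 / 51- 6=5128 / 17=301.65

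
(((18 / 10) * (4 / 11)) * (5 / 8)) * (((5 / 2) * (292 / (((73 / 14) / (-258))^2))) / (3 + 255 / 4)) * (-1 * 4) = -3131170560 / 71467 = -43812.82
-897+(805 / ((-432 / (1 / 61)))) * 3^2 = -2627221 / 2928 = -897.27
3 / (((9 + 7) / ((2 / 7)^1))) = 3 / 56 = 0.05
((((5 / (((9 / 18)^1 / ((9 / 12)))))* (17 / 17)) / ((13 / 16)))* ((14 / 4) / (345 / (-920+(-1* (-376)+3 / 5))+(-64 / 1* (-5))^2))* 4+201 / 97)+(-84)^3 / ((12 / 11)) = -2932488193063617 / 5397450055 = -543309.93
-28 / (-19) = 28 / 19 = 1.47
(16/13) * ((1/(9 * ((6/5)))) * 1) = 40/351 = 0.11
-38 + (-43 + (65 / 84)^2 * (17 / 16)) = -9072751 / 112896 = -80.36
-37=-37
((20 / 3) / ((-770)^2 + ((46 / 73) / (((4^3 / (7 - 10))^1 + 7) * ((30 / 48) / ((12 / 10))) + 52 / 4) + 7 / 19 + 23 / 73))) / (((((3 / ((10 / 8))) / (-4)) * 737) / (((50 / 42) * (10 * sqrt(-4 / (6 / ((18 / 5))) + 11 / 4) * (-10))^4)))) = -10795302734375 / 29111866759206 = -0.37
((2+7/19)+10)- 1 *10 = 45/19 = 2.37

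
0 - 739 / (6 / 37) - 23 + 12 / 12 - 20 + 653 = -3946.17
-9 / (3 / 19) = -57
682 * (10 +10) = 13640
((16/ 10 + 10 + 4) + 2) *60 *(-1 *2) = -2112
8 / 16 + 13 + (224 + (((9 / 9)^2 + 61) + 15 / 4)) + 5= 1233 / 4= 308.25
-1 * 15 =-15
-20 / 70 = -2 / 7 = -0.29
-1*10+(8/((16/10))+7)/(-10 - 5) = -54/5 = -10.80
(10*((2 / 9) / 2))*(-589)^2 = 3469210 / 9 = 385467.78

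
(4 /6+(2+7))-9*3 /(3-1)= -23 /6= -3.83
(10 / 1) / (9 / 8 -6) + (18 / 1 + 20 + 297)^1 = 12985 / 39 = 332.95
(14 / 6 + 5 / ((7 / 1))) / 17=64 / 357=0.18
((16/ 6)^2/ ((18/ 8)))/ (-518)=-128/ 20979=-0.01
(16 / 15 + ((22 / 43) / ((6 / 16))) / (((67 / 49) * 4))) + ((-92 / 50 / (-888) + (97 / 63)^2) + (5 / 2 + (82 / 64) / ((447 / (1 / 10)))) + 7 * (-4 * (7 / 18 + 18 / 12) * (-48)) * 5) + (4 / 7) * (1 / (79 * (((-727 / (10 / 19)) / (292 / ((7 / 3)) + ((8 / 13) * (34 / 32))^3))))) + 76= 3089271933911589624851253869 / 241811801380769461732800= 12775.52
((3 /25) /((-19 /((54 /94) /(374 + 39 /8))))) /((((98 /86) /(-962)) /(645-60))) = 3136204656 /663137335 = 4.73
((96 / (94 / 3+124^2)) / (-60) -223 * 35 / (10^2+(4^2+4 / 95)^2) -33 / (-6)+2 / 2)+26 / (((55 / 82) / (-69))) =-200500842298125 / 74534731436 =-2690.03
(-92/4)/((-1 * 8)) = 23/8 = 2.88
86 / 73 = 1.18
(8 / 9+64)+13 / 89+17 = 65710 / 801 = 82.03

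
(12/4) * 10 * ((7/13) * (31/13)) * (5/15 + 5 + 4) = 60760/169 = 359.53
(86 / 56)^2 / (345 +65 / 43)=79507 / 11681600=0.01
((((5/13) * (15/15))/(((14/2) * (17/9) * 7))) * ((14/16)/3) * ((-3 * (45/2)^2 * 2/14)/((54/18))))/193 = -30375/66879904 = -0.00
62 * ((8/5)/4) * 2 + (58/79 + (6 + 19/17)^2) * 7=46731123/114155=409.37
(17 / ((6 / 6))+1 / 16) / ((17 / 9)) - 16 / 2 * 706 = -1533799 / 272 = -5638.97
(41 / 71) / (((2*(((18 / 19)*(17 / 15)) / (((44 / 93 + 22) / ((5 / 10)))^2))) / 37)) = 629508731500 / 31318029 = 20100.52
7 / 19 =0.37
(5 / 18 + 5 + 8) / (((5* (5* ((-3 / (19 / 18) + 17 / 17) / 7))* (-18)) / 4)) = 4541 / 10125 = 0.45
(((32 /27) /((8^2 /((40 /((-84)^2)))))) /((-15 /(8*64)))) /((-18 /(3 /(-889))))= -0.00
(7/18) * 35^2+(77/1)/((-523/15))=4463935/9414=474.18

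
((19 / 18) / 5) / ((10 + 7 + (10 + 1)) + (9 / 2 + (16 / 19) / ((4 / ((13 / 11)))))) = 3971 / 616005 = 0.01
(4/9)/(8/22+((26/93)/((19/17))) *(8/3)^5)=524799/40258885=0.01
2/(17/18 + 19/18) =1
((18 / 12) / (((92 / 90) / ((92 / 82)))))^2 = 18225 / 6724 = 2.71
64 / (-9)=-64 / 9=-7.11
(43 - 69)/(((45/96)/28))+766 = -11806/15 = -787.07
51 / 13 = 3.92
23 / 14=1.64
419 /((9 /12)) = 1676 /3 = 558.67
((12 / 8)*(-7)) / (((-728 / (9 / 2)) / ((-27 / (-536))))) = 729 / 222976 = 0.00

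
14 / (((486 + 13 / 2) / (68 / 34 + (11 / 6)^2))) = 1351 / 8865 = 0.15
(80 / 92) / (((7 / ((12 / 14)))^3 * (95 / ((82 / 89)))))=70848 / 4575722557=0.00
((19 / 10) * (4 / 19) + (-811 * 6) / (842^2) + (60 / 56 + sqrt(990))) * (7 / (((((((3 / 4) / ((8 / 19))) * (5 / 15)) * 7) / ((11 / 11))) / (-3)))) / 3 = -96 * sqrt(110) / 19 - 290730688 / 117865265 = -55.46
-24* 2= -48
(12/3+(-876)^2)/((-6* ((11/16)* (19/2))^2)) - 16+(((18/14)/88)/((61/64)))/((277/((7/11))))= -6674234627480/2214233571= -3014.24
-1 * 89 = -89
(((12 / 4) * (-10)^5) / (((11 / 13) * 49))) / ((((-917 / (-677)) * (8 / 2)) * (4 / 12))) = -1980225000 / 494263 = -4006.42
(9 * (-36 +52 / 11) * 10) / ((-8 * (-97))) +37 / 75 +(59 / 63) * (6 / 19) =-30204893 / 10643325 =-2.84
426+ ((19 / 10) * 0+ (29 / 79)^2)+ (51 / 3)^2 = 4463156 / 6241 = 715.13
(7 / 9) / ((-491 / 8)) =-56 / 4419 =-0.01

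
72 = 72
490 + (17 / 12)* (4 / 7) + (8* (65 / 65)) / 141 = 161495 / 329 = 490.87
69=69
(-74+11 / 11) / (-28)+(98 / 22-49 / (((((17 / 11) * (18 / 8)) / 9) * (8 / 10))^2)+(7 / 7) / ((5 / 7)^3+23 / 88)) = -847785292317 / 1681347668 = -504.23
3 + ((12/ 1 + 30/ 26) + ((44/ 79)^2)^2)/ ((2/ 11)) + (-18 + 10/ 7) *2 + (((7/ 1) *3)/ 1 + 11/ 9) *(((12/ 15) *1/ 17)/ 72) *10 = 42.88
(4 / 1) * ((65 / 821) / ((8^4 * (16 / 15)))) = 975 / 13451264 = 0.00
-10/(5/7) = -14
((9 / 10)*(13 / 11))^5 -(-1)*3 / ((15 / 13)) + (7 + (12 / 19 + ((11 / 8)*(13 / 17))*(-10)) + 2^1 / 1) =16012690360311 / 5201947300000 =3.08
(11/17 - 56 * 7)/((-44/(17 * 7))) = 46571/44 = 1058.43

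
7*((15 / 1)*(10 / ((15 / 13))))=910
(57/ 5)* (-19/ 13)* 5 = -1083/ 13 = -83.31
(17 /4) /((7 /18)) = 153 /14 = 10.93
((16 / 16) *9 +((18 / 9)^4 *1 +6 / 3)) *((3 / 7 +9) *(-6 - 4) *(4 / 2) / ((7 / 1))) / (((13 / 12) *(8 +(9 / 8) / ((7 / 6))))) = -1710720 / 22841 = -74.90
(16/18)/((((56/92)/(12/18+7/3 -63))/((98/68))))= -6440/51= -126.27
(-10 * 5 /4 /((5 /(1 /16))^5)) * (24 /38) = -3 /1245184000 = -0.00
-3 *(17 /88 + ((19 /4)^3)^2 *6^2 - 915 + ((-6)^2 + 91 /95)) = -1324581426687 /1070080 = -1237834.02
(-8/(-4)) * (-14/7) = -4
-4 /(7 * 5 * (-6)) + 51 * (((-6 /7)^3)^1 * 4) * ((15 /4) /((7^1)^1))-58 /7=-2776324 /36015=-77.09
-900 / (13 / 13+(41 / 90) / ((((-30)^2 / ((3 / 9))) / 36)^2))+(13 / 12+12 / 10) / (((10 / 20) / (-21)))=-5041783069 / 5062910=-995.83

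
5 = 5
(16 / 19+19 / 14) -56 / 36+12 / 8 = 2566 / 1197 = 2.14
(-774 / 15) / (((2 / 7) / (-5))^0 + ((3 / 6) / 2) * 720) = -258 / 905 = -0.29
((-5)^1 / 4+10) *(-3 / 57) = -35 / 76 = -0.46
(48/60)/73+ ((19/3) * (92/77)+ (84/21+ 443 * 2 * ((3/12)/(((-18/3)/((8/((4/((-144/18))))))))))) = 16926088/28105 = 602.24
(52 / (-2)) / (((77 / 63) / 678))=-14422.91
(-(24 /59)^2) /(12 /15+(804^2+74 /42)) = -60480 /236269216469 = -0.00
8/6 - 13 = -35/3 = -11.67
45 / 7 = 6.43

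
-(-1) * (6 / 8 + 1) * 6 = 21 / 2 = 10.50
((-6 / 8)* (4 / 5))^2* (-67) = -603 / 25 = -24.12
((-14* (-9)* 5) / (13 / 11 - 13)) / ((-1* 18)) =77 / 26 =2.96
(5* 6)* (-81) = -2430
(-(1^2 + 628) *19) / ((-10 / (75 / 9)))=59755 / 6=9959.17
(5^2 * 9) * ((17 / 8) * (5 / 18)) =2125 / 16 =132.81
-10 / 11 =-0.91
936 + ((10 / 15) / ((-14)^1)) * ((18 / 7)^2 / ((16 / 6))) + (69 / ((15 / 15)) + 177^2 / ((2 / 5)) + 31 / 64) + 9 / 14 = 1741419433 / 21952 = 79328.51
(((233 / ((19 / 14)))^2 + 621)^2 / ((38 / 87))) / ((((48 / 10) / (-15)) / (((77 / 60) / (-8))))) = 1317965974763178125 / 1267762688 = 1039599908.75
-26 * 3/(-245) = 78/245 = 0.32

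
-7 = -7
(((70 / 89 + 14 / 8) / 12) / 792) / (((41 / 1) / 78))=3913 / 7706688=0.00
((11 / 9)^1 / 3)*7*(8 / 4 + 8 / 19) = 3542 / 513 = 6.90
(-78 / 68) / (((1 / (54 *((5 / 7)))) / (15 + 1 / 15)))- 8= -674.61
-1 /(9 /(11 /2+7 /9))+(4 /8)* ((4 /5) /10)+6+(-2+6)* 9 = 167437 /4050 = 41.34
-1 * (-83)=83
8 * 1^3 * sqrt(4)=16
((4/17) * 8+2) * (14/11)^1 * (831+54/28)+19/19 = 69983/17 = 4116.65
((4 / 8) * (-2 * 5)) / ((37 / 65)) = -325 / 37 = -8.78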